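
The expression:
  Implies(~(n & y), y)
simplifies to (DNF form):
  y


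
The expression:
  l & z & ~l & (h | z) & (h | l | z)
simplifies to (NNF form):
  False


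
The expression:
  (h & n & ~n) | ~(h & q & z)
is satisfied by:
  {h: False, q: False, z: False}
  {z: True, h: False, q: False}
  {q: True, h: False, z: False}
  {z: True, q: True, h: False}
  {h: True, z: False, q: False}
  {z: True, h: True, q: False}
  {q: True, h: True, z: False}


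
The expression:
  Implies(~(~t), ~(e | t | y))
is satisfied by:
  {t: False}


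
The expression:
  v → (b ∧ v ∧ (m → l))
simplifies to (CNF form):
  (b ∨ ¬v) ∧ (b ∨ l ∨ ¬v) ∧ (b ∨ ¬m ∨ ¬v) ∧ (l ∨ ¬m ∨ ¬v)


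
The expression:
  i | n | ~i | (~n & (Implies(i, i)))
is always true.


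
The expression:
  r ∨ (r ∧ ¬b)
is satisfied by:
  {r: True}


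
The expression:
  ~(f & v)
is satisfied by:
  {v: False, f: False}
  {f: True, v: False}
  {v: True, f: False}


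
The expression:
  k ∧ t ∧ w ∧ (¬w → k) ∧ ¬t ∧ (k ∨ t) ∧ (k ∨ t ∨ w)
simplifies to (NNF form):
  False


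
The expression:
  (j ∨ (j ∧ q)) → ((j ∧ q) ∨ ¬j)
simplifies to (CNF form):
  q ∨ ¬j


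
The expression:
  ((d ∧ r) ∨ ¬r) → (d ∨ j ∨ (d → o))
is always true.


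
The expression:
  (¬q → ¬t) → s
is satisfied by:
  {t: True, s: True, q: False}
  {s: True, q: False, t: False}
  {t: True, s: True, q: True}
  {s: True, q: True, t: False}
  {t: True, q: False, s: False}


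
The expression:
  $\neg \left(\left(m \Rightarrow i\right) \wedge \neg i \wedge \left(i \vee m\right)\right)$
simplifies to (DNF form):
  $\text{True}$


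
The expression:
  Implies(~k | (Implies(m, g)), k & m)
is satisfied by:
  {m: True, k: True}


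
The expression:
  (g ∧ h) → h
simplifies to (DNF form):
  True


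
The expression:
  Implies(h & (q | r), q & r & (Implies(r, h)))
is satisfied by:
  {q: False, h: False, r: False}
  {r: True, q: False, h: False}
  {q: True, r: False, h: False}
  {r: True, q: True, h: False}
  {h: True, r: False, q: False}
  {r: True, h: True, q: True}


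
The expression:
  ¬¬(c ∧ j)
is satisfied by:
  {c: True, j: True}


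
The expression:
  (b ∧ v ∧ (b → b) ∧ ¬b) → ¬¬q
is always true.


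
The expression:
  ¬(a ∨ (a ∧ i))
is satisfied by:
  {a: False}


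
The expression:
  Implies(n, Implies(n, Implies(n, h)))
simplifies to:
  h | ~n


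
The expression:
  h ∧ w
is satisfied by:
  {h: True, w: True}


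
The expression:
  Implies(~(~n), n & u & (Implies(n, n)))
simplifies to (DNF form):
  u | ~n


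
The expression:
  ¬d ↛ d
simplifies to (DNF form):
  ¬d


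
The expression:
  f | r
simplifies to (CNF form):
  f | r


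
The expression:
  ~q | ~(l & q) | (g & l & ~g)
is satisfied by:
  {l: False, q: False}
  {q: True, l: False}
  {l: True, q: False}


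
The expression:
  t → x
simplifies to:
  x ∨ ¬t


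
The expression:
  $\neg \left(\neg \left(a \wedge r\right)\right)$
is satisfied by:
  {r: True, a: True}


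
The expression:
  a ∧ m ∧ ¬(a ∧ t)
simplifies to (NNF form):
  a ∧ m ∧ ¬t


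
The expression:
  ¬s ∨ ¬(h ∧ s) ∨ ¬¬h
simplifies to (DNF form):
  True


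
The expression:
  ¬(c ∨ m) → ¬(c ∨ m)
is always true.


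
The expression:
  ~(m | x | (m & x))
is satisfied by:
  {x: False, m: False}


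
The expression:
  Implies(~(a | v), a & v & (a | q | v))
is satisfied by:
  {a: True, v: True}
  {a: True, v: False}
  {v: True, a: False}


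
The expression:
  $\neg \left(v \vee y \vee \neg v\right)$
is never true.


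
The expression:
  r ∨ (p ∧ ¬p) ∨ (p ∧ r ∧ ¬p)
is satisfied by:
  {r: True}


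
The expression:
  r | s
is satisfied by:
  {r: True, s: True}
  {r: True, s: False}
  {s: True, r: False}


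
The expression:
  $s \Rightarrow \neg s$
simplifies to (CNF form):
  $\neg s$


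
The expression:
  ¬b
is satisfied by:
  {b: False}


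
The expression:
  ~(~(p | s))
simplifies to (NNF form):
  p | s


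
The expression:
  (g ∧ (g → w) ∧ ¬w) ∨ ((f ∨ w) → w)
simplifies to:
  w ∨ ¬f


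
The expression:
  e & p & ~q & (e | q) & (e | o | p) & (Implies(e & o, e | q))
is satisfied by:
  {p: True, e: True, q: False}


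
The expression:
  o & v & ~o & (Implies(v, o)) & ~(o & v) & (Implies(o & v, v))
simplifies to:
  False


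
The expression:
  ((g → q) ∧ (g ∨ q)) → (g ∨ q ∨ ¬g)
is always true.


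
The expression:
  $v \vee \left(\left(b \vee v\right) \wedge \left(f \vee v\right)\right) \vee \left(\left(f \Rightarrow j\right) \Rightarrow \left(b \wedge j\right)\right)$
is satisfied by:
  {b: True, v: True, f: True, j: False}
  {b: True, v: True, j: False, f: False}
  {v: True, f: True, j: False, b: False}
  {v: True, j: False, f: False, b: False}
  {v: True, b: True, j: True, f: True}
  {v: True, b: True, j: True, f: False}
  {v: True, j: True, f: True, b: False}
  {v: True, j: True, f: False, b: False}
  {b: True, f: True, j: False, v: False}
  {f: True, b: False, j: False, v: False}
  {f: True, b: True, j: True, v: False}
  {b: True, j: True, f: False, v: False}


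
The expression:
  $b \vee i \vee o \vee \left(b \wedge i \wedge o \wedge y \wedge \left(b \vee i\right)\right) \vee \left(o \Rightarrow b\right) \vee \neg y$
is always true.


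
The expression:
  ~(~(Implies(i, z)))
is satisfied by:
  {z: True, i: False}
  {i: False, z: False}
  {i: True, z: True}


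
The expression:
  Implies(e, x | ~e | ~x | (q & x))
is always true.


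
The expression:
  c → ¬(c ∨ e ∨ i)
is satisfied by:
  {c: False}


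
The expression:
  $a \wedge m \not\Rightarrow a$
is never true.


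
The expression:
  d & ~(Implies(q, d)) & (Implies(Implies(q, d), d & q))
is never true.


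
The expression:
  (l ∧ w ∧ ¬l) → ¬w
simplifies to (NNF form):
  True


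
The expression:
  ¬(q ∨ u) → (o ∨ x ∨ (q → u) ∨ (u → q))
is always true.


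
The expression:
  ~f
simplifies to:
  ~f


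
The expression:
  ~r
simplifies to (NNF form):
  ~r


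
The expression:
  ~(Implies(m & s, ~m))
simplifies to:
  m & s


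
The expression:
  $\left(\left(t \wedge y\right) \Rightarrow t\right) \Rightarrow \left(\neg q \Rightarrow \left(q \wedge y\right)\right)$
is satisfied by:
  {q: True}


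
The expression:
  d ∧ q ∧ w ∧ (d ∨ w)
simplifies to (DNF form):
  d ∧ q ∧ w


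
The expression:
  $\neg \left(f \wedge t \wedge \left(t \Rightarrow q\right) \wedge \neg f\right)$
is always true.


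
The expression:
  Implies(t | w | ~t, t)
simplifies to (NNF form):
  t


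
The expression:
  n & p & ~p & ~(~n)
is never true.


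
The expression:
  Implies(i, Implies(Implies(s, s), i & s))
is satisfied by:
  {s: True, i: False}
  {i: False, s: False}
  {i: True, s: True}


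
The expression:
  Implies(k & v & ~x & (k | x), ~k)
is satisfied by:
  {x: True, k: False, v: False}
  {k: False, v: False, x: False}
  {v: True, x: True, k: False}
  {v: True, k: False, x: False}
  {x: True, k: True, v: False}
  {k: True, x: False, v: False}
  {v: True, k: True, x: True}


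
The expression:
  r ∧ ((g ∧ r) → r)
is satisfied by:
  {r: True}


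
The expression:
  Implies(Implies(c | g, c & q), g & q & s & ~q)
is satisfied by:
  {g: True, c: False, q: False}
  {q: True, g: True, c: False}
  {g: True, c: True, q: False}
  {c: True, q: False, g: False}


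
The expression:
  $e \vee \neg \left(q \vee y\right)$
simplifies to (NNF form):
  $e \vee \left(\neg q \wedge \neg y\right)$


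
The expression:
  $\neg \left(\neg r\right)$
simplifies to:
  $r$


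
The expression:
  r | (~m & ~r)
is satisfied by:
  {r: True, m: False}
  {m: False, r: False}
  {m: True, r: True}


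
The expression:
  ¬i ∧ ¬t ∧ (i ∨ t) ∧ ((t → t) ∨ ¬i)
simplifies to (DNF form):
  False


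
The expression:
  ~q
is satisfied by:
  {q: False}


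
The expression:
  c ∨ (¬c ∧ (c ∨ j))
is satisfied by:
  {c: True, j: True}
  {c: True, j: False}
  {j: True, c: False}


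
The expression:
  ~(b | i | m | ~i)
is never true.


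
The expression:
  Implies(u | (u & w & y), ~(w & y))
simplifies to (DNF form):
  ~u | ~w | ~y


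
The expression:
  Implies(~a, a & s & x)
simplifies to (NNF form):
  a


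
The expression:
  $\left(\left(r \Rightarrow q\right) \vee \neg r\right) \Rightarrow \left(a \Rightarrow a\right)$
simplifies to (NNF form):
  $\text{True}$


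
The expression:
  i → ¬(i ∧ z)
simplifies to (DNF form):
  ¬i ∨ ¬z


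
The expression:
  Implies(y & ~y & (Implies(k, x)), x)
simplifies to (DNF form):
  True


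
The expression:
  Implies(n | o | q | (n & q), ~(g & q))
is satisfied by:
  {g: False, q: False}
  {q: True, g: False}
  {g: True, q: False}


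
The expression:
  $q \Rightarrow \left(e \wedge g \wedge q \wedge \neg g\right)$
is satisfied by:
  {q: False}


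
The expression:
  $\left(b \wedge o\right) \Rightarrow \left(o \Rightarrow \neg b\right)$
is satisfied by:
  {o: False, b: False}
  {b: True, o: False}
  {o: True, b: False}


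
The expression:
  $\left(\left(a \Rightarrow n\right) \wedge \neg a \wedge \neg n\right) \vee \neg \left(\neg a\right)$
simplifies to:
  $a \vee \neg n$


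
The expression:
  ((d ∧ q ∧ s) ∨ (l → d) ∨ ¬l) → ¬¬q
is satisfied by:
  {q: True, l: True, d: False}
  {q: True, d: False, l: False}
  {q: True, l: True, d: True}
  {q: True, d: True, l: False}
  {l: True, d: False, q: False}


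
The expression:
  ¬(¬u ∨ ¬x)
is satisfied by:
  {u: True, x: True}


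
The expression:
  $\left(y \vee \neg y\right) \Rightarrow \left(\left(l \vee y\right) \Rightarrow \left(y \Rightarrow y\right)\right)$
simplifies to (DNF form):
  $\text{True}$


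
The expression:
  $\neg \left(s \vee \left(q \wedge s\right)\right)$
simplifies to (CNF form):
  $\neg s$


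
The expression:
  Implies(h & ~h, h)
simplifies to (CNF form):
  True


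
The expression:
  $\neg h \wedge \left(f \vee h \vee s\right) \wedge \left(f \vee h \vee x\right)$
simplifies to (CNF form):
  $\neg h \wedge \left(f \vee s\right) \wedge \left(f \vee x\right)$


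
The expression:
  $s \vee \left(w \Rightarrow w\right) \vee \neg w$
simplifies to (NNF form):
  $\text{True}$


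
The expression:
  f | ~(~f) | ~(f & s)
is always true.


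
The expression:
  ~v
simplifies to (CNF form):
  ~v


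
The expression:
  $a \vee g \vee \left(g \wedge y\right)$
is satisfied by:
  {a: True, g: True}
  {a: True, g: False}
  {g: True, a: False}


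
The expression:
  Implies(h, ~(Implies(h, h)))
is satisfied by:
  {h: False}


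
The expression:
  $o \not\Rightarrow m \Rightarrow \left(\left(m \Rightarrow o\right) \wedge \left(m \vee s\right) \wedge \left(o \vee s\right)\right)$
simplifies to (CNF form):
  $m \vee s \vee \neg o$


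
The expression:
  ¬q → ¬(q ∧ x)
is always true.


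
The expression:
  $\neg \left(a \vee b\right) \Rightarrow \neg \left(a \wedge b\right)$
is always true.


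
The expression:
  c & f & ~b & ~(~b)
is never true.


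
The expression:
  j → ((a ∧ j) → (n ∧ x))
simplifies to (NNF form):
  (n ∧ x) ∨ ¬a ∨ ¬j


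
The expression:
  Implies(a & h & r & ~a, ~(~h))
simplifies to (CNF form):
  True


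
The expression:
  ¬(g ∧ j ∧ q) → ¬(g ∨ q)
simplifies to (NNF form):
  (g ∨ ¬q) ∧ (j ∨ ¬q) ∧ (q ∨ ¬g)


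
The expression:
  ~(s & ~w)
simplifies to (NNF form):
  w | ~s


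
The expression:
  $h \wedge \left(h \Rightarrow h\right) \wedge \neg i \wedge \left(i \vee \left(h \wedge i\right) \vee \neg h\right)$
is never true.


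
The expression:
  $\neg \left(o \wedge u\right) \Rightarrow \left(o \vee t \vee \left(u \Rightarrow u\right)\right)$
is always true.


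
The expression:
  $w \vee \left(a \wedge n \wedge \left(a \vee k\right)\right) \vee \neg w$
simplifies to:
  $\text{True}$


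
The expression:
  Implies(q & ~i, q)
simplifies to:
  True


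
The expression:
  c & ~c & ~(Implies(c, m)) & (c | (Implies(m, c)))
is never true.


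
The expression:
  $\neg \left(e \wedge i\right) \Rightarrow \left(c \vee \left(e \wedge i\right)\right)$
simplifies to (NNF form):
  $c \vee \left(e \wedge i\right)$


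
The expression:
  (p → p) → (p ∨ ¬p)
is always true.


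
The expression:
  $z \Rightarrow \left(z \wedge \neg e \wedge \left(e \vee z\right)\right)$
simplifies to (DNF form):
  $\neg e \vee \neg z$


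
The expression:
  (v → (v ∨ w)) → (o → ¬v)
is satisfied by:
  {v: False, o: False}
  {o: True, v: False}
  {v: True, o: False}


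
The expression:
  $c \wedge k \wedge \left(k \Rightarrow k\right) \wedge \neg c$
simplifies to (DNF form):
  $\text{False}$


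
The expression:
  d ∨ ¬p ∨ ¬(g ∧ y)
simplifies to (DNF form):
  d ∨ ¬g ∨ ¬p ∨ ¬y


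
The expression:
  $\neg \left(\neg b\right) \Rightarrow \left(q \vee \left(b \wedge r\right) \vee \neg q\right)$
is always true.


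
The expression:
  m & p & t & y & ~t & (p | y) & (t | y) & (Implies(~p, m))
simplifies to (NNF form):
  False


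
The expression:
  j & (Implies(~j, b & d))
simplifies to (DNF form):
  j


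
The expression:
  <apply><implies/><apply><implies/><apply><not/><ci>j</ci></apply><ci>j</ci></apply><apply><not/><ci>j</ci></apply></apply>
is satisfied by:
  {j: False}


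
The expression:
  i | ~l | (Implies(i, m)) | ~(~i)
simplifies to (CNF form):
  True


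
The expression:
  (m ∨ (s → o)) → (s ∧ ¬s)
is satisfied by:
  {s: True, o: False, m: False}


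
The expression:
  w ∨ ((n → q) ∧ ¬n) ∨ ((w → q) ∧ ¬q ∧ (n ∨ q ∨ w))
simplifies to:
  w ∨ ¬n ∨ ¬q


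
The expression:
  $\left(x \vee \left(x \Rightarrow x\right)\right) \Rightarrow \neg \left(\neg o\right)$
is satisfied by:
  {o: True}


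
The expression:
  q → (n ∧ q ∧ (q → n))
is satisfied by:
  {n: True, q: False}
  {q: False, n: False}
  {q: True, n: True}


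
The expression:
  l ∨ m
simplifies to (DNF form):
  l ∨ m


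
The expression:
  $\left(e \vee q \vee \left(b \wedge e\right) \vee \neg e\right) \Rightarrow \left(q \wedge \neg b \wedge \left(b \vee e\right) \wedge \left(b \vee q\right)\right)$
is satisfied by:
  {e: True, q: True, b: False}


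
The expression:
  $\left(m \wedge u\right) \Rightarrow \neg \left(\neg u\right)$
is always true.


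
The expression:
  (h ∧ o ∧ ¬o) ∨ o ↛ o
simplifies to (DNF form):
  False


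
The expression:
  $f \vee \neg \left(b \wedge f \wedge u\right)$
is always true.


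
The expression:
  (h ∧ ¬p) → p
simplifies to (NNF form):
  p ∨ ¬h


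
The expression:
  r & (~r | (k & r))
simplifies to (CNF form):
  k & r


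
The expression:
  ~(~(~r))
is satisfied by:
  {r: False}


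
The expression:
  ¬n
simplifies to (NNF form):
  ¬n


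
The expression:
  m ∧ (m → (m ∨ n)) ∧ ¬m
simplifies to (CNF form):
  False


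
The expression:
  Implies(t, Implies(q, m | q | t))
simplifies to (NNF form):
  True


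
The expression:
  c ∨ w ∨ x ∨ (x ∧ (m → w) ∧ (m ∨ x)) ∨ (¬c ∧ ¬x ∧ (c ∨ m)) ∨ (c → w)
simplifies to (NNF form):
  True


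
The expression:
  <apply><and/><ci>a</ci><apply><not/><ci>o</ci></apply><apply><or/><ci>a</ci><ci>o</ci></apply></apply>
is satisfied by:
  {a: True, o: False}


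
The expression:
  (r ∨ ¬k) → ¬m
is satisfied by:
  {k: True, m: False, r: False}
  {k: False, m: False, r: False}
  {r: True, k: True, m: False}
  {r: True, k: False, m: False}
  {m: True, k: True, r: False}


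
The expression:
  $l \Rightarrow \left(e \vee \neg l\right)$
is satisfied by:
  {e: True, l: False}
  {l: False, e: False}
  {l: True, e: True}


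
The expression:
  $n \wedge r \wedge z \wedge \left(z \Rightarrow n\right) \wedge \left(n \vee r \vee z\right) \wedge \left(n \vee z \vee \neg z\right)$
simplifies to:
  $n \wedge r \wedge z$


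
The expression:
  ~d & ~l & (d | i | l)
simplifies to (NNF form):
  i & ~d & ~l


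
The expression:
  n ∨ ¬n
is always true.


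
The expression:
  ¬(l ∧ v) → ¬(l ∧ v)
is always true.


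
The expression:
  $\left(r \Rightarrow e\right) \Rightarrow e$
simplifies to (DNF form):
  $e \vee r$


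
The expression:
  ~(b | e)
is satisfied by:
  {e: False, b: False}


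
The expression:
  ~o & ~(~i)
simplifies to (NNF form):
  i & ~o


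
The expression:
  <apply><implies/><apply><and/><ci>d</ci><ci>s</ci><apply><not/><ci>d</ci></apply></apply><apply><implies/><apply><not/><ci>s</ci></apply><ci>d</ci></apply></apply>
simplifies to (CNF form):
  <true/>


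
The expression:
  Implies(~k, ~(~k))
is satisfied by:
  {k: True}


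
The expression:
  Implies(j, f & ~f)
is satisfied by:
  {j: False}


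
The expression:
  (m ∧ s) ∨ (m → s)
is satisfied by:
  {s: True, m: False}
  {m: False, s: False}
  {m: True, s: True}


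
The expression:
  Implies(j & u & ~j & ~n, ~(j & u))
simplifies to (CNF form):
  True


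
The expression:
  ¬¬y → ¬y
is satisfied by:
  {y: False}


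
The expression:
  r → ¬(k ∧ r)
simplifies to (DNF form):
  ¬k ∨ ¬r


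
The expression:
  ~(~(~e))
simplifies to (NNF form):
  ~e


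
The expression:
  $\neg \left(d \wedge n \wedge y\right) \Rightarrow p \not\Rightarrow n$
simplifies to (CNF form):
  $\left(d \vee \neg n\right) \wedge \left(n \vee p\right) \wedge \left(y \vee \neg n\right)$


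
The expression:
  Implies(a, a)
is always true.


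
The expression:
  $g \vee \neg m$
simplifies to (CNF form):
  $g \vee \neg m$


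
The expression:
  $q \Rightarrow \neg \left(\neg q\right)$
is always true.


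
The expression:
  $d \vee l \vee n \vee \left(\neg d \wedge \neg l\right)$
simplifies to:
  $\text{True}$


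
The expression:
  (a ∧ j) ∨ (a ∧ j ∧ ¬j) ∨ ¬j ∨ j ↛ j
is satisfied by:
  {a: True, j: False}
  {j: False, a: False}
  {j: True, a: True}


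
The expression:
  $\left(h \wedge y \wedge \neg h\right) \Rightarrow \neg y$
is always true.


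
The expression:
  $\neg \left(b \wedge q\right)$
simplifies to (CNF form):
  $\neg b \vee \neg q$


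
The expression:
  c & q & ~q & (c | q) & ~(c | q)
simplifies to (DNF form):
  False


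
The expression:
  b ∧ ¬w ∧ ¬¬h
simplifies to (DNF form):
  b ∧ h ∧ ¬w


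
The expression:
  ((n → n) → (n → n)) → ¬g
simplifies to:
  ¬g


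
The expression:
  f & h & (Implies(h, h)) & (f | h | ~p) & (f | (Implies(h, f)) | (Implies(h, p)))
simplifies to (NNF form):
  f & h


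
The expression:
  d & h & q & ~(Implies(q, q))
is never true.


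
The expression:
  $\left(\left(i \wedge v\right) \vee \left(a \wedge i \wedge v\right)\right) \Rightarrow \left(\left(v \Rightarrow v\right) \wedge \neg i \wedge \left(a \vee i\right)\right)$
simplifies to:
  $\neg i \vee \neg v$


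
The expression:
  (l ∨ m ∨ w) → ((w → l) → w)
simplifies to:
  w ∨ (¬l ∧ ¬m)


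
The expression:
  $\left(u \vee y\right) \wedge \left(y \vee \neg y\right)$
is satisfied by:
  {y: True, u: True}
  {y: True, u: False}
  {u: True, y: False}


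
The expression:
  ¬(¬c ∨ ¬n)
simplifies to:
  c ∧ n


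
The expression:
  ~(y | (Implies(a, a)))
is never true.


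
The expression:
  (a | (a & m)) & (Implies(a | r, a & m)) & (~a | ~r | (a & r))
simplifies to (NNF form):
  a & m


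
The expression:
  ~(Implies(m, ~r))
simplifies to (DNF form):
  m & r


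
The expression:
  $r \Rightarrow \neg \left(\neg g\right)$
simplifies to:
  $g \vee \neg r$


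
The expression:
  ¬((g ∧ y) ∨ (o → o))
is never true.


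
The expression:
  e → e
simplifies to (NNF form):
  True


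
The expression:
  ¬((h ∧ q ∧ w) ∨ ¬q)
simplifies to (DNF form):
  (q ∧ ¬h) ∨ (q ∧ ¬w)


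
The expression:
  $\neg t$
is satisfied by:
  {t: False}


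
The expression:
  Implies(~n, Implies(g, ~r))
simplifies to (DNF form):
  n | ~g | ~r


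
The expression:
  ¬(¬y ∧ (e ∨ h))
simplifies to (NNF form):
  y ∨ (¬e ∧ ¬h)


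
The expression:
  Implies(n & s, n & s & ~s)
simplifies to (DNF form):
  ~n | ~s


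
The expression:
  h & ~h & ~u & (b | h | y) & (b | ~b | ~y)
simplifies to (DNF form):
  False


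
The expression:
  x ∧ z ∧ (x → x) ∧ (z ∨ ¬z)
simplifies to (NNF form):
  x ∧ z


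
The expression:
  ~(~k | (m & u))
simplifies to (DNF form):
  (k & ~m) | (k & ~u)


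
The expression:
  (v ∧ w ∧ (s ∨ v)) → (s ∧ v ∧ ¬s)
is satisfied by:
  {w: False, v: False}
  {v: True, w: False}
  {w: True, v: False}


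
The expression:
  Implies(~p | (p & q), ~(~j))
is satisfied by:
  {j: True, p: True, q: False}
  {j: True, p: False, q: False}
  {q: True, j: True, p: True}
  {q: True, j: True, p: False}
  {p: True, q: False, j: False}


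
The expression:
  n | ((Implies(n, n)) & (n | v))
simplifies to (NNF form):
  n | v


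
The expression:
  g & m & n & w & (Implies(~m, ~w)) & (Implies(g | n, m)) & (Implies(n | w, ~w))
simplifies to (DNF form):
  False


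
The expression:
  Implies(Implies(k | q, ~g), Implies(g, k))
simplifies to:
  k | q | ~g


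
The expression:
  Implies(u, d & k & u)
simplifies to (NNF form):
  ~u | (d & k)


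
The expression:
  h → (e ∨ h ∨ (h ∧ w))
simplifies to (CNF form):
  True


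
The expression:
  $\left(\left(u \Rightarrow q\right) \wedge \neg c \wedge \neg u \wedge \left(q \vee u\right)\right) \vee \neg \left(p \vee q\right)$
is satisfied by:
  {c: False, u: False, q: False, p: False}
  {u: True, p: False, c: False, q: False}
  {c: True, p: False, u: False, q: False}
  {u: True, c: True, p: False, q: False}
  {q: True, p: False, c: False, u: False}
  {q: True, p: True, c: False, u: False}


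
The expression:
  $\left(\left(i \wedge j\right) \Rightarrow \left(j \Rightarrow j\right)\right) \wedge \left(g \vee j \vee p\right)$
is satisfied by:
  {g: True, p: True, j: True}
  {g: True, p: True, j: False}
  {g: True, j: True, p: False}
  {g: True, j: False, p: False}
  {p: True, j: True, g: False}
  {p: True, j: False, g: False}
  {j: True, p: False, g: False}


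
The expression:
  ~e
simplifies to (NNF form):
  ~e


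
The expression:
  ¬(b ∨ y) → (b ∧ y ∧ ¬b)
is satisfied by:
  {y: True, b: True}
  {y: True, b: False}
  {b: True, y: False}


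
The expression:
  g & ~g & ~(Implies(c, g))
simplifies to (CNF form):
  False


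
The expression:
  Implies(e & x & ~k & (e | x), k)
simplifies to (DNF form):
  k | ~e | ~x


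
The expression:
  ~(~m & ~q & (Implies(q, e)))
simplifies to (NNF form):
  m | q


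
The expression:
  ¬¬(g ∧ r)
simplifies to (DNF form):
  g ∧ r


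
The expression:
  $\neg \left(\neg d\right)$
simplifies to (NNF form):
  $d$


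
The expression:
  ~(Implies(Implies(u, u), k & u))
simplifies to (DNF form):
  ~k | ~u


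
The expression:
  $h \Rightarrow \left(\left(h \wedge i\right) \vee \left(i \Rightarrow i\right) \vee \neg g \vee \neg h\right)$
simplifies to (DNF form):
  $\text{True}$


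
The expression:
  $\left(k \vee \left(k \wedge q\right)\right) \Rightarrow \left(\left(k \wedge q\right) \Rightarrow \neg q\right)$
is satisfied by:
  {k: False, q: False}
  {q: True, k: False}
  {k: True, q: False}


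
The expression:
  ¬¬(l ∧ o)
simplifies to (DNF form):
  l ∧ o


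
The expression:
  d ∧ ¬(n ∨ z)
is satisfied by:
  {d: True, n: False, z: False}


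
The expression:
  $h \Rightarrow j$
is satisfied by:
  {j: True, h: False}
  {h: False, j: False}
  {h: True, j: True}


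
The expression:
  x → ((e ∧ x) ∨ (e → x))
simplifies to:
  True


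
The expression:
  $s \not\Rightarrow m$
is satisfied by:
  {s: True, m: False}


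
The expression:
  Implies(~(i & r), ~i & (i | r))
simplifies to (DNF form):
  r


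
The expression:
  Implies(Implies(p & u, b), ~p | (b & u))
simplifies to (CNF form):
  u | ~p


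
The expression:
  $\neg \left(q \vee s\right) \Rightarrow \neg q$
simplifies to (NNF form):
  $\text{True}$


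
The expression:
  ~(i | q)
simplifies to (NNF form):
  ~i & ~q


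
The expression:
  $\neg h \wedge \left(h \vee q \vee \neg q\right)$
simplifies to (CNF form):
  $\neg h$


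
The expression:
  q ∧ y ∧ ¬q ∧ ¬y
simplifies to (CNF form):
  False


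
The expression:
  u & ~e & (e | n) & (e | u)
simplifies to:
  n & u & ~e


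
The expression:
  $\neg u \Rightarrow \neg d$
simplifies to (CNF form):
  $u \vee \neg d$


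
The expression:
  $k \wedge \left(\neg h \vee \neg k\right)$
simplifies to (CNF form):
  $k \wedge \neg h$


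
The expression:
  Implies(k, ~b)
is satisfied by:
  {k: False, b: False}
  {b: True, k: False}
  {k: True, b: False}


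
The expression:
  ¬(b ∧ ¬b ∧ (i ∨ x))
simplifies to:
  True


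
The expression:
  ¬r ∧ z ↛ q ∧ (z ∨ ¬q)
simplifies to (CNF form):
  z ∧ ¬q ∧ ¬r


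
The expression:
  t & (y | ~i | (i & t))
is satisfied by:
  {t: True}


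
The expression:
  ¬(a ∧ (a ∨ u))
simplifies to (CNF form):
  ¬a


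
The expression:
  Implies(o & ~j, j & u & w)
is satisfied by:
  {j: True, o: False}
  {o: False, j: False}
  {o: True, j: True}


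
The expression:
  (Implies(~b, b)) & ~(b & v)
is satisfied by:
  {b: True, v: False}


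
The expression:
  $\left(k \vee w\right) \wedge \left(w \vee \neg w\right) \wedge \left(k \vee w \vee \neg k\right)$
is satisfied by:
  {k: True, w: True}
  {k: True, w: False}
  {w: True, k: False}


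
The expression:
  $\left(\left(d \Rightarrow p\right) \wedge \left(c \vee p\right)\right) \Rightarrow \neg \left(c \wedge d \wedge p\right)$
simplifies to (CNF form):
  $\neg c \vee \neg d \vee \neg p$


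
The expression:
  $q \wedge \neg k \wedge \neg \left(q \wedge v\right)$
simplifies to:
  $q \wedge \neg k \wedge \neg v$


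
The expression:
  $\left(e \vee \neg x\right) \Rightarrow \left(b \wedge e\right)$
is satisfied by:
  {x: True, b: True, e: False}
  {x: True, b: False, e: False}
  {x: True, e: True, b: True}
  {e: True, b: True, x: False}


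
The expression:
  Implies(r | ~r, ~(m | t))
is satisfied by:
  {t: False, m: False}


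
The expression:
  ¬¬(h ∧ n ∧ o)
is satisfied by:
  {h: True, o: True, n: True}


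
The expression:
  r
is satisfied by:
  {r: True}


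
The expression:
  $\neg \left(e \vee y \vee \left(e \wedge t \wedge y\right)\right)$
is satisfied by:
  {e: False, y: False}


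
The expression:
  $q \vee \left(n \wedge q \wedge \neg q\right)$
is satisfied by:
  {q: True}


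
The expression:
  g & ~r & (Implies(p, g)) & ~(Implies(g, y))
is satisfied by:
  {g: True, y: False, r: False}


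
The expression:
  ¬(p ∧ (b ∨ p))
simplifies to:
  ¬p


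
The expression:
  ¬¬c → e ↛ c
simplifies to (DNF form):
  ¬c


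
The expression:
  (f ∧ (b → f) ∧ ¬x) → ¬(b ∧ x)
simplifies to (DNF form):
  True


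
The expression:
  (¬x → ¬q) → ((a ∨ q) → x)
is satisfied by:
  {x: True, q: True, a: False}
  {x: True, q: False, a: False}
  {q: True, x: False, a: False}
  {x: False, q: False, a: False}
  {x: True, a: True, q: True}
  {x: True, a: True, q: False}
  {a: True, q: True, x: False}


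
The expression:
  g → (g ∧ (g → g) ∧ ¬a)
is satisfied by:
  {g: False, a: False}
  {a: True, g: False}
  {g: True, a: False}


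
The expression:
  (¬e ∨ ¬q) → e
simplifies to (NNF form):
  e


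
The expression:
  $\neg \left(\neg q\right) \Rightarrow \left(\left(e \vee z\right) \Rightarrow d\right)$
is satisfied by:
  {d: True, z: False, e: False, q: False}
  {d: True, e: True, z: False, q: False}
  {d: True, z: True, e: False, q: False}
  {d: True, e: True, z: True, q: False}
  {d: False, z: False, e: False, q: False}
  {e: True, d: False, z: False, q: False}
  {z: True, d: False, e: False, q: False}
  {e: True, z: True, d: False, q: False}
  {q: True, d: True, z: False, e: False}
  {q: True, e: True, d: True, z: False}
  {q: True, d: True, z: True, e: False}
  {q: True, e: True, d: True, z: True}
  {q: True, d: False, z: False, e: False}


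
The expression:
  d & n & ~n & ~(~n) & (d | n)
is never true.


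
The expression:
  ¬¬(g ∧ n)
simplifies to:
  g ∧ n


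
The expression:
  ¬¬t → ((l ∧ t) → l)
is always true.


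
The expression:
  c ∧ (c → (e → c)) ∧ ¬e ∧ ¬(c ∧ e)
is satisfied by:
  {c: True, e: False}


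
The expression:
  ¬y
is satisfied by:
  {y: False}


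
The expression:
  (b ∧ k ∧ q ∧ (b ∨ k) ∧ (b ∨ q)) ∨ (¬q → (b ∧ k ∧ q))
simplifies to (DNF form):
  q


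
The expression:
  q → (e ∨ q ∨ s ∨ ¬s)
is always true.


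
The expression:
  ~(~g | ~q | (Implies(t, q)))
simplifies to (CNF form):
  False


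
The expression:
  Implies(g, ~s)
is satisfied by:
  {s: False, g: False}
  {g: True, s: False}
  {s: True, g: False}


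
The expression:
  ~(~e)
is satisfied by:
  {e: True}


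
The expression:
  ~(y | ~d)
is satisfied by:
  {d: True, y: False}


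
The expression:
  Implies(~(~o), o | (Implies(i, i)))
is always true.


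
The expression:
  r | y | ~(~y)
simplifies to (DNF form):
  r | y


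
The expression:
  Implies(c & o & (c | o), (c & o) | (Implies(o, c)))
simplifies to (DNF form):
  True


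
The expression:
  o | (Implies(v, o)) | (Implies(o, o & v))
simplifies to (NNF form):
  True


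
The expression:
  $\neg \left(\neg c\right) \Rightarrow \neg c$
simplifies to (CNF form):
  $\neg c$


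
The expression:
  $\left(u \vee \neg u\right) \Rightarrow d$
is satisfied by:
  {d: True}


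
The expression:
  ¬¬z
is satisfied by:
  {z: True}


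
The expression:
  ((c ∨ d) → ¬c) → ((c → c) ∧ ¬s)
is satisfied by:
  {c: True, s: False}
  {s: False, c: False}
  {s: True, c: True}


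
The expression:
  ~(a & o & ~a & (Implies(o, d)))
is always true.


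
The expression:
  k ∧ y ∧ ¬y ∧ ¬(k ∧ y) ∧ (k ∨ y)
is never true.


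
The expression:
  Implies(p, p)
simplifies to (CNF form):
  True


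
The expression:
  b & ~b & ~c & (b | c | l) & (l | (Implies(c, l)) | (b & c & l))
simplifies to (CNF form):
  False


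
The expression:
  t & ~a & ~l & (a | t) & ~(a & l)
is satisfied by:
  {t: True, l: False, a: False}


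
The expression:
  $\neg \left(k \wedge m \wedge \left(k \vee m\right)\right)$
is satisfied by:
  {k: False, m: False}
  {m: True, k: False}
  {k: True, m: False}


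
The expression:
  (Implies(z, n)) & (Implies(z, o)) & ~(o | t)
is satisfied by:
  {o: False, z: False, t: False}


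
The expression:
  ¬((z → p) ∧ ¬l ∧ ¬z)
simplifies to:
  l ∨ z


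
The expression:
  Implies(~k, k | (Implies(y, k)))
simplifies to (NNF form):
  k | ~y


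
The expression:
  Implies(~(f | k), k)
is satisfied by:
  {k: True, f: True}
  {k: True, f: False}
  {f: True, k: False}


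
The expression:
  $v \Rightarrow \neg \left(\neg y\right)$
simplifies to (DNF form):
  $y \vee \neg v$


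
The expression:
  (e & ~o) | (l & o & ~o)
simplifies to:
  e & ~o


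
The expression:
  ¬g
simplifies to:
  ¬g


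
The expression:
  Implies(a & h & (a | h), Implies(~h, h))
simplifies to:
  True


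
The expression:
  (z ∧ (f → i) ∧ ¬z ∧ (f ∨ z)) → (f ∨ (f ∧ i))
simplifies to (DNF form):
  True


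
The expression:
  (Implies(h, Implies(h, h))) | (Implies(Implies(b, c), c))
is always true.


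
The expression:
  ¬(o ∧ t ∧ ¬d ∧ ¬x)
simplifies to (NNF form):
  d ∨ x ∨ ¬o ∨ ¬t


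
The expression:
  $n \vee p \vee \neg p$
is always true.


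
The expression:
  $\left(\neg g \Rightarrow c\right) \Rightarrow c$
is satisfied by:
  {c: True, g: False}
  {g: False, c: False}
  {g: True, c: True}


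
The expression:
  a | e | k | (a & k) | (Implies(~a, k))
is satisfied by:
  {a: True, k: True, e: True}
  {a: True, k: True, e: False}
  {a: True, e: True, k: False}
  {a: True, e: False, k: False}
  {k: True, e: True, a: False}
  {k: True, e: False, a: False}
  {e: True, k: False, a: False}


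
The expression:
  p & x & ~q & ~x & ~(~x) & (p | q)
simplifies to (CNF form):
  False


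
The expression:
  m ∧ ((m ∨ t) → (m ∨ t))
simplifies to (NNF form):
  m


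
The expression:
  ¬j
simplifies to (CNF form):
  ¬j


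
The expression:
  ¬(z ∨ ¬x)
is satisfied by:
  {x: True, z: False}


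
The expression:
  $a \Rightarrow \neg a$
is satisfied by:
  {a: False}


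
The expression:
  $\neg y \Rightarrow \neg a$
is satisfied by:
  {y: True, a: False}
  {a: False, y: False}
  {a: True, y: True}


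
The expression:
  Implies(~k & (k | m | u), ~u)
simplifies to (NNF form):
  k | ~u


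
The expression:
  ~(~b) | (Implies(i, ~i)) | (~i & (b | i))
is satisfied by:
  {b: True, i: False}
  {i: False, b: False}
  {i: True, b: True}


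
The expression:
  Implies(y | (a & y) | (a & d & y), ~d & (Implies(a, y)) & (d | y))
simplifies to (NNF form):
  ~d | ~y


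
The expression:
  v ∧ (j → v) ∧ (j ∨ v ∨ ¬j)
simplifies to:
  v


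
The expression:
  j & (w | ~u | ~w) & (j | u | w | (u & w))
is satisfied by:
  {j: True}


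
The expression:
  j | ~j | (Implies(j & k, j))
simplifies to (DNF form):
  True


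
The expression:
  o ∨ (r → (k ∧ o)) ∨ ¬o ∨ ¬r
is always true.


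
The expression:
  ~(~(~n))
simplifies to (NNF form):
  ~n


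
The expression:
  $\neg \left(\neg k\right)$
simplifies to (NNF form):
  $k$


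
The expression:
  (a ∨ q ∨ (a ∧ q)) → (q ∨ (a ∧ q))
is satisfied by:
  {q: True, a: False}
  {a: False, q: False}
  {a: True, q: True}


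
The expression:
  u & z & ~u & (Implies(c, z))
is never true.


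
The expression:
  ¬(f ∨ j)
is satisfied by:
  {f: False, j: False}


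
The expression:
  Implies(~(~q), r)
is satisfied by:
  {r: True, q: False}
  {q: False, r: False}
  {q: True, r: True}


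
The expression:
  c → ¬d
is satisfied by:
  {c: False, d: False}
  {d: True, c: False}
  {c: True, d: False}


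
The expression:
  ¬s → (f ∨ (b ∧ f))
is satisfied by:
  {s: True, f: True}
  {s: True, f: False}
  {f: True, s: False}


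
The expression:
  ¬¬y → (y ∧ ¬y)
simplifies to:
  ¬y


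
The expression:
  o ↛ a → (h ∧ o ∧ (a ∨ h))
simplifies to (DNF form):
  a ∨ h ∨ ¬o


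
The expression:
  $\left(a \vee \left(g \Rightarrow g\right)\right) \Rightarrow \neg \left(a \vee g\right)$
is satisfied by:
  {g: False, a: False}


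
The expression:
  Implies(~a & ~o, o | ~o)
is always true.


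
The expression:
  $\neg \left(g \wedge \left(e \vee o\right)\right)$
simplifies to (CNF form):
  $\left(\neg e \vee \neg g\right) \wedge \left(\neg g \vee \neg o\right)$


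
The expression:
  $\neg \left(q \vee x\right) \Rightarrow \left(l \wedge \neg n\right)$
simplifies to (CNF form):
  $\left(l \vee q \vee x\right) \wedge \left(q \vee x \vee \neg n\right)$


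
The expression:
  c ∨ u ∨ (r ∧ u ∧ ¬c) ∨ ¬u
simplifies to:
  True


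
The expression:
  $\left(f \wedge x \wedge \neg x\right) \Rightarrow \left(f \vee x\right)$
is always true.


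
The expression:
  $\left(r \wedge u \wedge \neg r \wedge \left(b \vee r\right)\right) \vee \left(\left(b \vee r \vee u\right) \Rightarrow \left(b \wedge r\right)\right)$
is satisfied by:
  {r: True, b: True, u: False}
  {r: True, b: True, u: True}
  {u: False, b: False, r: False}


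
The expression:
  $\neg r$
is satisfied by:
  {r: False}


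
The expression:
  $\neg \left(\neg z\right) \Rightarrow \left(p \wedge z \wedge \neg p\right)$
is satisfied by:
  {z: False}


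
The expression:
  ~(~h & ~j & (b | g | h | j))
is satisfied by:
  {h: True, j: True, g: False, b: False}
  {b: True, h: True, j: True, g: False}
  {h: True, j: True, g: True, b: False}
  {b: True, h: True, j: True, g: True}
  {h: True, g: False, j: False, b: False}
  {h: True, b: True, g: False, j: False}
  {h: True, g: True, j: False, b: False}
  {h: True, b: True, g: True, j: False}
  {j: True, b: False, g: False, h: False}
  {b: True, j: True, g: False, h: False}
  {j: True, g: True, b: False, h: False}
  {b: True, j: True, g: True, h: False}
  {b: False, g: False, j: False, h: False}


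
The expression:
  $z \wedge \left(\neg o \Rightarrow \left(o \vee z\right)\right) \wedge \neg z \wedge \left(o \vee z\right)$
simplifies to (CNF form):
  $\text{False}$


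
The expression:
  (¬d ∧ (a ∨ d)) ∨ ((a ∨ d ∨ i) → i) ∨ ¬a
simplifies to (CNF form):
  i ∨ ¬a ∨ ¬d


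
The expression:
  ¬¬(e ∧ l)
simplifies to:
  e ∧ l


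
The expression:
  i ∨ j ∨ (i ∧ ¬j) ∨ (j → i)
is always true.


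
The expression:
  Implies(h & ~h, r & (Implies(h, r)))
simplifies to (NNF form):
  True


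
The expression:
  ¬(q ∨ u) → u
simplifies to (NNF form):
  q ∨ u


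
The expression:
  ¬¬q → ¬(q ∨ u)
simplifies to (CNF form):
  ¬q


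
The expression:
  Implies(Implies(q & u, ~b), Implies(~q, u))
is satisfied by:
  {q: True, u: True}
  {q: True, u: False}
  {u: True, q: False}


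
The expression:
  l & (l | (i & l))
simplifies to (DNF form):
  l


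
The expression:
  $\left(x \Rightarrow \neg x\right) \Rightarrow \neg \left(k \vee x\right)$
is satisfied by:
  {x: True, k: False}
  {k: False, x: False}
  {k: True, x: True}


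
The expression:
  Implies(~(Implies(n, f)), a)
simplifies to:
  a | f | ~n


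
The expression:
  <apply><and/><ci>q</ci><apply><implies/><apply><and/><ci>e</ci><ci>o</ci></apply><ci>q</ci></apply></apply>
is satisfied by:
  {q: True}


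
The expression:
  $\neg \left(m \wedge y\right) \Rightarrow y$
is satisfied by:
  {y: True}


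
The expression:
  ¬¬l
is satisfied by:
  {l: True}
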